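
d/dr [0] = 0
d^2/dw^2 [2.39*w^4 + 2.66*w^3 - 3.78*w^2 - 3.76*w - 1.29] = 28.68*w^2 + 15.96*w - 7.56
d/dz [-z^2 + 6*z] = 6 - 2*z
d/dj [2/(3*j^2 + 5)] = -12*j/(3*j^2 + 5)^2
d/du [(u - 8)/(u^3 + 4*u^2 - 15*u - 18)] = (u^3 + 4*u^2 - 15*u - (u - 8)*(3*u^2 + 8*u - 15) - 18)/(u^3 + 4*u^2 - 15*u - 18)^2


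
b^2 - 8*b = b*(b - 8)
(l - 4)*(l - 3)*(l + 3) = l^3 - 4*l^2 - 9*l + 36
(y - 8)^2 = y^2 - 16*y + 64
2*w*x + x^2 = x*(2*w + x)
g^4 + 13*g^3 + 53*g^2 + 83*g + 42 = (g + 1)*(g + 2)*(g + 3)*(g + 7)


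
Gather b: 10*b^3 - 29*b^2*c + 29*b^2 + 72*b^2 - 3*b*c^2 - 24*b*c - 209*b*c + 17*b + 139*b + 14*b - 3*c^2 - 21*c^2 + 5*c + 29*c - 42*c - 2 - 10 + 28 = 10*b^3 + b^2*(101 - 29*c) + b*(-3*c^2 - 233*c + 170) - 24*c^2 - 8*c + 16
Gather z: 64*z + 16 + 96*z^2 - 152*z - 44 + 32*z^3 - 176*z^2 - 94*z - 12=32*z^3 - 80*z^2 - 182*z - 40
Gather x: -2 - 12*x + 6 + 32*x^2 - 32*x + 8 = 32*x^2 - 44*x + 12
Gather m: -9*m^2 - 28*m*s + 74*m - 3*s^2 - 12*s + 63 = -9*m^2 + m*(74 - 28*s) - 3*s^2 - 12*s + 63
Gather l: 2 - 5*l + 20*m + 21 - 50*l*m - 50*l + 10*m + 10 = l*(-50*m - 55) + 30*m + 33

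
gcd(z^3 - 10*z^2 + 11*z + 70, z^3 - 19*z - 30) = z^2 - 3*z - 10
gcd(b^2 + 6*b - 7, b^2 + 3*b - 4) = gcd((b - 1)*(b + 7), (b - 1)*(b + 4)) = b - 1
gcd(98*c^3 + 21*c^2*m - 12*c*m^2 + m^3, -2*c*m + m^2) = 1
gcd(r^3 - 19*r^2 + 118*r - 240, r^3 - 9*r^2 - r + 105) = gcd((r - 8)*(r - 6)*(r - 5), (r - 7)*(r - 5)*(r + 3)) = r - 5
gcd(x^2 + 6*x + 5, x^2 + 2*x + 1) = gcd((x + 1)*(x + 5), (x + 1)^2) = x + 1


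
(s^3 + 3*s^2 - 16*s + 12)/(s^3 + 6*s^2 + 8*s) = (s^3 + 3*s^2 - 16*s + 12)/(s*(s^2 + 6*s + 8))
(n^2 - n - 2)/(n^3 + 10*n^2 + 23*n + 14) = (n - 2)/(n^2 + 9*n + 14)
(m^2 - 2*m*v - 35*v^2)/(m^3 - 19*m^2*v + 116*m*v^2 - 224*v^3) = (m + 5*v)/(m^2 - 12*m*v + 32*v^2)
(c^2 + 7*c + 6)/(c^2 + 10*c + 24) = (c + 1)/(c + 4)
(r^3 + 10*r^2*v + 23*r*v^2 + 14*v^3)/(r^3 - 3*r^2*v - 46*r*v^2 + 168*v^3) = (r^2 + 3*r*v + 2*v^2)/(r^2 - 10*r*v + 24*v^2)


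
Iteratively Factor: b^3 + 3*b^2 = (b)*(b^2 + 3*b) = b*(b + 3)*(b)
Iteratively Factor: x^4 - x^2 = (x - 1)*(x^3 + x^2) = x*(x - 1)*(x^2 + x) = x*(x - 1)*(x + 1)*(x)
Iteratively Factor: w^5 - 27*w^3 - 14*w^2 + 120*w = (w + 3)*(w^4 - 3*w^3 - 18*w^2 + 40*w) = w*(w + 3)*(w^3 - 3*w^2 - 18*w + 40) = w*(w - 2)*(w + 3)*(w^2 - w - 20) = w*(w - 5)*(w - 2)*(w + 3)*(w + 4)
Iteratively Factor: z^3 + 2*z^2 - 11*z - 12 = (z + 1)*(z^2 + z - 12) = (z - 3)*(z + 1)*(z + 4)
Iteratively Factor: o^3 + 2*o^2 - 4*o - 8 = (o + 2)*(o^2 - 4) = (o + 2)^2*(o - 2)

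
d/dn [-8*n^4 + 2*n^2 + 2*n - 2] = -32*n^3 + 4*n + 2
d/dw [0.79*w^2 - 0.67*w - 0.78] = 1.58*w - 0.67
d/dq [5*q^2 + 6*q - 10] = 10*q + 6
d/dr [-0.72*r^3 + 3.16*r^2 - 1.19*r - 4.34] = -2.16*r^2 + 6.32*r - 1.19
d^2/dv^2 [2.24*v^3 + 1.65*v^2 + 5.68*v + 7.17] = 13.44*v + 3.3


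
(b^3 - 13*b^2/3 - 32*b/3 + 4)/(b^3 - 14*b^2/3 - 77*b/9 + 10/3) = 3*(b + 2)/(3*b + 5)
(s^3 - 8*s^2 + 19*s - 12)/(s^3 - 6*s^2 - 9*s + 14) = (s^2 - 7*s + 12)/(s^2 - 5*s - 14)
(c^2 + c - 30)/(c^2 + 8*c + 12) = (c - 5)/(c + 2)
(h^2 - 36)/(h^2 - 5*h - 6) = (h + 6)/(h + 1)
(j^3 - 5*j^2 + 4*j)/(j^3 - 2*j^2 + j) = (j - 4)/(j - 1)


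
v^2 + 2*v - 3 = (v - 1)*(v + 3)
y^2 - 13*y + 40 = (y - 8)*(y - 5)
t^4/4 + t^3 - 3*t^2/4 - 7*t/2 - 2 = (t/4 + 1)*(t - 2)*(t + 1)^2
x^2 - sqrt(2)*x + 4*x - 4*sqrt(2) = (x + 4)*(x - sqrt(2))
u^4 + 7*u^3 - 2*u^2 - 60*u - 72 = (u - 3)*(u + 2)^2*(u + 6)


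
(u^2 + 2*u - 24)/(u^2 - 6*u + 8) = (u + 6)/(u - 2)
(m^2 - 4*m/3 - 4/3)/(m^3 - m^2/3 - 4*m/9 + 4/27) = 9*(m - 2)/(9*m^2 - 9*m + 2)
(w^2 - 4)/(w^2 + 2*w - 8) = (w + 2)/(w + 4)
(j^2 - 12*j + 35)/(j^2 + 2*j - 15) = (j^2 - 12*j + 35)/(j^2 + 2*j - 15)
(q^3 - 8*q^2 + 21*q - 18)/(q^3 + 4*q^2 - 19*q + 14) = (q^2 - 6*q + 9)/(q^2 + 6*q - 7)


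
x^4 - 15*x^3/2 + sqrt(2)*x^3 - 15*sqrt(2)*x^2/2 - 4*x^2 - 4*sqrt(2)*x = x*(x - 8)*(x + 1/2)*(x + sqrt(2))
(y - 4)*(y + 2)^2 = y^3 - 12*y - 16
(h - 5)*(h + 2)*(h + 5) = h^3 + 2*h^2 - 25*h - 50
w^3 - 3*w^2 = w^2*(w - 3)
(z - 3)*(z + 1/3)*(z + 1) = z^3 - 5*z^2/3 - 11*z/3 - 1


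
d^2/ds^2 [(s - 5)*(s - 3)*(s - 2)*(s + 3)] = 12*s^2 - 42*s + 2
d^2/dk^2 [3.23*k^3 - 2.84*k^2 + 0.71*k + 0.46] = 19.38*k - 5.68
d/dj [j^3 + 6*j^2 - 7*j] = 3*j^2 + 12*j - 7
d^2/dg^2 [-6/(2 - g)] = 12/(g - 2)^3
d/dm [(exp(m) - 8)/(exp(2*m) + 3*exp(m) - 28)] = (-(exp(m) - 8)*(2*exp(m) + 3) + exp(2*m) + 3*exp(m) - 28)*exp(m)/(exp(2*m) + 3*exp(m) - 28)^2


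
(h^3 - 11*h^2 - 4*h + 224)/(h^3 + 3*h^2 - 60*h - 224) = (h - 7)/(h + 7)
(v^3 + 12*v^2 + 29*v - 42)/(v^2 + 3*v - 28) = (v^2 + 5*v - 6)/(v - 4)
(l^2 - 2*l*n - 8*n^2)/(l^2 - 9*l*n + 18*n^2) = (l^2 - 2*l*n - 8*n^2)/(l^2 - 9*l*n + 18*n^2)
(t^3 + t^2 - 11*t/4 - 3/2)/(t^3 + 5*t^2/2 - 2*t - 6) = (t + 1/2)/(t + 2)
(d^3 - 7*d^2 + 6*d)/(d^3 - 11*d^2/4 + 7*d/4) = 4*(d - 6)/(4*d - 7)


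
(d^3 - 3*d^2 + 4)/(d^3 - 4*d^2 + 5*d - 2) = (d^2 - d - 2)/(d^2 - 2*d + 1)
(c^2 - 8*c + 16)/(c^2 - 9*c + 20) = (c - 4)/(c - 5)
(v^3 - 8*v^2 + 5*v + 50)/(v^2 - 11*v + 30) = (v^2 - 3*v - 10)/(v - 6)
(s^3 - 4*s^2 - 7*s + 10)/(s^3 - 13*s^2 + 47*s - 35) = (s + 2)/(s - 7)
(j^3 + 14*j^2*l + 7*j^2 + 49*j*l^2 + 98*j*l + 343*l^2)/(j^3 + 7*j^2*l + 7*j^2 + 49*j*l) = (j + 7*l)/j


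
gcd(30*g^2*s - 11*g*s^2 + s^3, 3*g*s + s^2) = s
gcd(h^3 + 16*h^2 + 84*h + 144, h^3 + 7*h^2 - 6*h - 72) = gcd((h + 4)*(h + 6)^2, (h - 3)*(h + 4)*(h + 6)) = h^2 + 10*h + 24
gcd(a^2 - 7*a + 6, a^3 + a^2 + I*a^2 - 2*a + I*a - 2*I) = a - 1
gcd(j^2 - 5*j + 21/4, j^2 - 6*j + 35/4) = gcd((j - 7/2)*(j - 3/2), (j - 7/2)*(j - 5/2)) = j - 7/2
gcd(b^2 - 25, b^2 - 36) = 1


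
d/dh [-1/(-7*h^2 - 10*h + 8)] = 2*(-7*h - 5)/(7*h^2 + 10*h - 8)^2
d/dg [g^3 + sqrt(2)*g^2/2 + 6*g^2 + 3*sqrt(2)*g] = 3*g^2 + sqrt(2)*g + 12*g + 3*sqrt(2)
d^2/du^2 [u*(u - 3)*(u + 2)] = 6*u - 2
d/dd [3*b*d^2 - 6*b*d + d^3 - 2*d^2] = 6*b*d - 6*b + 3*d^2 - 4*d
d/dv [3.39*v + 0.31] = 3.39000000000000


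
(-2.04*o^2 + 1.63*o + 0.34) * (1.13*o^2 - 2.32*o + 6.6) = -2.3052*o^4 + 6.5747*o^3 - 16.8614*o^2 + 9.9692*o + 2.244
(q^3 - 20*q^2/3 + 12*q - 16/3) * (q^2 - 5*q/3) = q^5 - 25*q^4/3 + 208*q^3/9 - 76*q^2/3 + 80*q/9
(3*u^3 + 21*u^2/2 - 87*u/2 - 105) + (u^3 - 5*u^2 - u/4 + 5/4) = 4*u^3 + 11*u^2/2 - 175*u/4 - 415/4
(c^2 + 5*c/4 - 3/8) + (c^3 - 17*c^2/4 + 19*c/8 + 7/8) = c^3 - 13*c^2/4 + 29*c/8 + 1/2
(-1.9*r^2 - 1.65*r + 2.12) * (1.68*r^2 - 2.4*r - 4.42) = -3.192*r^4 + 1.788*r^3 + 15.9196*r^2 + 2.205*r - 9.3704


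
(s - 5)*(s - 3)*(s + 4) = s^3 - 4*s^2 - 17*s + 60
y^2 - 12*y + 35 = (y - 7)*(y - 5)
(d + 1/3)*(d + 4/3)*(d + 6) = d^3 + 23*d^2/3 + 94*d/9 + 8/3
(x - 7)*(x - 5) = x^2 - 12*x + 35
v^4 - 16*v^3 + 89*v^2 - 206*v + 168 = (v - 7)*(v - 4)*(v - 3)*(v - 2)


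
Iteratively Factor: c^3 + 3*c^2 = (c)*(c^2 + 3*c) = c*(c + 3)*(c)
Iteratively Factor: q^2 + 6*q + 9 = (q + 3)*(q + 3)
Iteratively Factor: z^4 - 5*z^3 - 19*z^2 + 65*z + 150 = (z - 5)*(z^3 - 19*z - 30) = (z - 5)*(z + 3)*(z^2 - 3*z - 10) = (z - 5)^2*(z + 3)*(z + 2)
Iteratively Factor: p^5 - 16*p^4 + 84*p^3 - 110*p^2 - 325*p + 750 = (p + 2)*(p^4 - 18*p^3 + 120*p^2 - 350*p + 375) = (p - 5)*(p + 2)*(p^3 - 13*p^2 + 55*p - 75) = (p - 5)*(p - 3)*(p + 2)*(p^2 - 10*p + 25) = (p - 5)^2*(p - 3)*(p + 2)*(p - 5)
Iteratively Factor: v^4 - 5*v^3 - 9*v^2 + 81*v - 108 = (v - 3)*(v^3 - 2*v^2 - 15*v + 36) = (v - 3)*(v + 4)*(v^2 - 6*v + 9) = (v - 3)^2*(v + 4)*(v - 3)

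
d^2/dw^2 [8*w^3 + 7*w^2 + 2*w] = 48*w + 14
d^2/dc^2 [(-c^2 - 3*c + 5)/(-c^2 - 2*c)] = 2*(c^3 - 15*c^2 - 30*c - 20)/(c^3*(c^3 + 6*c^2 + 12*c + 8))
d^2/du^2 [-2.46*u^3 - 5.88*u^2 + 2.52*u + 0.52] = -14.76*u - 11.76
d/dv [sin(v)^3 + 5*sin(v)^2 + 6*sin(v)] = (3*sin(v)^2 + 10*sin(v) + 6)*cos(v)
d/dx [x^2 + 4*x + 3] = 2*x + 4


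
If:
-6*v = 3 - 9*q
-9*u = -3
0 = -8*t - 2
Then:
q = 2*v/3 + 1/3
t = -1/4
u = 1/3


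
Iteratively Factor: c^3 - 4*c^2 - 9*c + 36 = (c - 3)*(c^2 - c - 12) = (c - 4)*(c - 3)*(c + 3)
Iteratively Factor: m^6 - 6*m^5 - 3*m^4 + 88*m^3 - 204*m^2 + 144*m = (m - 3)*(m^5 - 3*m^4 - 12*m^3 + 52*m^2 - 48*m) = m*(m - 3)*(m^4 - 3*m^3 - 12*m^2 + 52*m - 48) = m*(m - 3)*(m - 2)*(m^3 - m^2 - 14*m + 24) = m*(m - 3)^2*(m - 2)*(m^2 + 2*m - 8) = m*(m - 3)^2*(m - 2)*(m + 4)*(m - 2)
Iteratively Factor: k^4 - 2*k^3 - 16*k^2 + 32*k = (k - 2)*(k^3 - 16*k) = (k - 4)*(k - 2)*(k^2 + 4*k) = k*(k - 4)*(k - 2)*(k + 4)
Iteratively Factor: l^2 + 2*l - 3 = (l + 3)*(l - 1)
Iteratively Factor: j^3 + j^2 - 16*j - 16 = (j + 4)*(j^2 - 3*j - 4) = (j - 4)*(j + 4)*(j + 1)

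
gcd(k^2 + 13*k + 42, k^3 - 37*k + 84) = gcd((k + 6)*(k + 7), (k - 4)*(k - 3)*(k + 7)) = k + 7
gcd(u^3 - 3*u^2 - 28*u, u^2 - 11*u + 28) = u - 7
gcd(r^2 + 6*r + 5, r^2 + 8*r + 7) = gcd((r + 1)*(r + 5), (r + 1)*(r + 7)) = r + 1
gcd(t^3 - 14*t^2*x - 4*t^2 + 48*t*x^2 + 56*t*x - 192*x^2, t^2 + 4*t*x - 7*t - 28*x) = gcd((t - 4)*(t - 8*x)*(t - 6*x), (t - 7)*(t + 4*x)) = 1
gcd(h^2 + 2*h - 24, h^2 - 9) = 1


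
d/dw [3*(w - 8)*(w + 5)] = 6*w - 9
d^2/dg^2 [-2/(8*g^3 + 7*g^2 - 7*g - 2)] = 4*((24*g + 7)*(8*g^3 + 7*g^2 - 7*g - 2) - (24*g^2 + 14*g - 7)^2)/(8*g^3 + 7*g^2 - 7*g - 2)^3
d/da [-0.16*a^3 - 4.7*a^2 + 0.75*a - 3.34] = -0.48*a^2 - 9.4*a + 0.75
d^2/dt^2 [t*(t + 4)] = 2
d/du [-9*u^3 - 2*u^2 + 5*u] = -27*u^2 - 4*u + 5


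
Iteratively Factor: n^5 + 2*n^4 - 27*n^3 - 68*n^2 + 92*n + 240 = (n + 2)*(n^4 - 27*n^2 - 14*n + 120) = (n - 5)*(n + 2)*(n^3 + 5*n^2 - 2*n - 24) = (n - 5)*(n + 2)*(n + 3)*(n^2 + 2*n - 8) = (n - 5)*(n - 2)*(n + 2)*(n + 3)*(n + 4)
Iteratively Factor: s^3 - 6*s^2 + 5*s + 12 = (s - 4)*(s^2 - 2*s - 3) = (s - 4)*(s - 3)*(s + 1)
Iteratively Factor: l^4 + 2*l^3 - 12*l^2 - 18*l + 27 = (l - 1)*(l^3 + 3*l^2 - 9*l - 27) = (l - 1)*(l + 3)*(l^2 - 9) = (l - 1)*(l + 3)^2*(l - 3)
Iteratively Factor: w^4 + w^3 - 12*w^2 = (w)*(w^3 + w^2 - 12*w) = w*(w - 3)*(w^2 + 4*w) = w^2*(w - 3)*(w + 4)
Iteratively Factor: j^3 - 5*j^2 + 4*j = (j)*(j^2 - 5*j + 4) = j*(j - 1)*(j - 4)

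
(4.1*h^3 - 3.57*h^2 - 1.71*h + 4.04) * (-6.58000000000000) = -26.978*h^3 + 23.4906*h^2 + 11.2518*h - 26.5832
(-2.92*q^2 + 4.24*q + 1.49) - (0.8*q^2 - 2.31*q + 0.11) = -3.72*q^2 + 6.55*q + 1.38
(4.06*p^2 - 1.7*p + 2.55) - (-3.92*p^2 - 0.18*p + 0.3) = 7.98*p^2 - 1.52*p + 2.25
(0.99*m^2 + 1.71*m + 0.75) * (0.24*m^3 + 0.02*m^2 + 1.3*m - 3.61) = 0.2376*m^5 + 0.4302*m^4 + 1.5012*m^3 - 1.3359*m^2 - 5.1981*m - 2.7075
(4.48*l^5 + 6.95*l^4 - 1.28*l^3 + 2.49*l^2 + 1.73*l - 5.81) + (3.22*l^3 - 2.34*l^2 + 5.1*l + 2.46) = 4.48*l^5 + 6.95*l^4 + 1.94*l^3 + 0.15*l^2 + 6.83*l - 3.35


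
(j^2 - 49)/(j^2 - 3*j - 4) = (49 - j^2)/(-j^2 + 3*j + 4)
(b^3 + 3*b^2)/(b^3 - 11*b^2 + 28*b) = b*(b + 3)/(b^2 - 11*b + 28)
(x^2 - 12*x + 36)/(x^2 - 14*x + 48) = (x - 6)/(x - 8)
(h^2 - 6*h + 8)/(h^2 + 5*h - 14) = (h - 4)/(h + 7)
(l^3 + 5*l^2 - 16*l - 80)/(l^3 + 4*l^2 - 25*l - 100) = (l - 4)/(l - 5)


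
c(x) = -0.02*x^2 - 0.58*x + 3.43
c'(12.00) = -1.06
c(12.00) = -6.41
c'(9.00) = -0.94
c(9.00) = -3.41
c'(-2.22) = -0.49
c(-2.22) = 4.62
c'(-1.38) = -0.52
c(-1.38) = 4.19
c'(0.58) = -0.60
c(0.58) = 3.09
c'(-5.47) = -0.36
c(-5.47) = 6.00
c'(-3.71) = -0.43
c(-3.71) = 5.31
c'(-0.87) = -0.55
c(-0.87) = 3.92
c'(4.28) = -0.75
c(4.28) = 0.58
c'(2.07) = -0.66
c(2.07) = 2.14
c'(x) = -0.04*x - 0.58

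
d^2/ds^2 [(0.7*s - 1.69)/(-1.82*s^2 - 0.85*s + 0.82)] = (-(0.7*s - 1.69)*(3.64*s + 0.85)*(7.28*s + 1.7) + (7.644*s - 4.9616)*(1.82*s^2 + 0.85*s - 0.82))/(1.82*s^2 + 0.85*s - 0.82)^3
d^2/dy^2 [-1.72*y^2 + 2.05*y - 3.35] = -3.44000000000000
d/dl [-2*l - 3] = -2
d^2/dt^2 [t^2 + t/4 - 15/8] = 2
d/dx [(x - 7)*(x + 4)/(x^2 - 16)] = 3/(x^2 - 8*x + 16)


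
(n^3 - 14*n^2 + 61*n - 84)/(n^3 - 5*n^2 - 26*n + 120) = (n^2 - 10*n + 21)/(n^2 - n - 30)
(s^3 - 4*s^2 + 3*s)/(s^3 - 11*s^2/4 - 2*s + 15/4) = 4*s/(4*s + 5)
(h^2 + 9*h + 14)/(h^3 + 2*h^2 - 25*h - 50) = (h + 7)/(h^2 - 25)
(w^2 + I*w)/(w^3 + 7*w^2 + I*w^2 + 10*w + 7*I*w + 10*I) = w/(w^2 + 7*w + 10)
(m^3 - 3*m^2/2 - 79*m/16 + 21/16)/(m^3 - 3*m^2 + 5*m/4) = (16*m^3 - 24*m^2 - 79*m + 21)/(4*m*(4*m^2 - 12*m + 5))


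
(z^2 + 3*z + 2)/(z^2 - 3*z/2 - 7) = 2*(z + 1)/(2*z - 7)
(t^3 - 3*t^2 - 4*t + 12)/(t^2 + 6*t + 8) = (t^2 - 5*t + 6)/(t + 4)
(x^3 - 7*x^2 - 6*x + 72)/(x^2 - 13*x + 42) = (x^2 - x - 12)/(x - 7)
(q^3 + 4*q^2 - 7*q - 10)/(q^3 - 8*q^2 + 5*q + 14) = (q + 5)/(q - 7)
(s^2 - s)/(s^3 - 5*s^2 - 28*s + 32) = s/(s^2 - 4*s - 32)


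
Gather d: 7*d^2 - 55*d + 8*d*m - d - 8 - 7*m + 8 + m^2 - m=7*d^2 + d*(8*m - 56) + m^2 - 8*m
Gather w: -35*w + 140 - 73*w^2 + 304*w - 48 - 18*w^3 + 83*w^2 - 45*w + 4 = -18*w^3 + 10*w^2 + 224*w + 96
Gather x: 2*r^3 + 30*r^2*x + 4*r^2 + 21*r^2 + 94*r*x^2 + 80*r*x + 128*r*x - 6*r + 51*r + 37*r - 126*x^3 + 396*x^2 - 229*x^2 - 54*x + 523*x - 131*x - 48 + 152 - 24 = 2*r^3 + 25*r^2 + 82*r - 126*x^3 + x^2*(94*r + 167) + x*(30*r^2 + 208*r + 338) + 80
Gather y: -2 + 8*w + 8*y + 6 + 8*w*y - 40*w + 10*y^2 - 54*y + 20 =-32*w + 10*y^2 + y*(8*w - 46) + 24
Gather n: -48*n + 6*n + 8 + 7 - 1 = 14 - 42*n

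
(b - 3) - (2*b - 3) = -b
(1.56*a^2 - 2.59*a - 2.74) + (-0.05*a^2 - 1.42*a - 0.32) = 1.51*a^2 - 4.01*a - 3.06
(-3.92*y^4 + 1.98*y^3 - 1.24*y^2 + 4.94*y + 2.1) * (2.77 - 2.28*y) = 8.9376*y^5 - 15.3728*y^4 + 8.3118*y^3 - 14.698*y^2 + 8.8958*y + 5.817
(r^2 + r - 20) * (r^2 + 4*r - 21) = r^4 + 5*r^3 - 37*r^2 - 101*r + 420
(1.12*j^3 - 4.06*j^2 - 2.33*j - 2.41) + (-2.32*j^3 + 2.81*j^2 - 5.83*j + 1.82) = -1.2*j^3 - 1.25*j^2 - 8.16*j - 0.59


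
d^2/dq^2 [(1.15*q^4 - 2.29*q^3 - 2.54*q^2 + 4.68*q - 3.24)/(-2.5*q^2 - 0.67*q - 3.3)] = (-14.375*q^6 - 11.5575*q^5 - 60.02241*q^4 - 143.420438*q^3 - 124.13286*q^2 + 413.8506*q + 25.465032)/(15.625*q^6 + 12.5625*q^5 + 65.24175*q^4 + 33.465763*q^3 + 86.11911*q^2 + 21.8889*q + 35.937)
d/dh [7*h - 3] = 7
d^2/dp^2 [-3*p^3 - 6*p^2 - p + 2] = -18*p - 12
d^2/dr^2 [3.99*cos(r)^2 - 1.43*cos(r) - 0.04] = 1.43*cos(r) - 7.98*cos(2*r)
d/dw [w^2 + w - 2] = 2*w + 1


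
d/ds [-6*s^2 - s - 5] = -12*s - 1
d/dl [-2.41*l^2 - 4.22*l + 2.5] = -4.82*l - 4.22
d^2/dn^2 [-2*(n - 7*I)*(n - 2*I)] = -4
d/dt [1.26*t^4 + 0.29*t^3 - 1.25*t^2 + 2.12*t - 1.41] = 5.04*t^3 + 0.87*t^2 - 2.5*t + 2.12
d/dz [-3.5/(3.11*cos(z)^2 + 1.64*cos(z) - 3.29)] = -(21.77*cos(z) + 5.74)*sin(z)/(3.11*cos(z)^2 + 1.64*cos(z) - 3.29)^2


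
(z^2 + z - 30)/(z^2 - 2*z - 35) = (-z^2 - z + 30)/(-z^2 + 2*z + 35)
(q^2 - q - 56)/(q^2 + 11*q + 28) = (q - 8)/(q + 4)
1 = 1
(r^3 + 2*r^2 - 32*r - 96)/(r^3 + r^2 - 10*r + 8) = (r^2 - 2*r - 24)/(r^2 - 3*r + 2)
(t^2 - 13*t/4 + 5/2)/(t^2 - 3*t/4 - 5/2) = (4*t - 5)/(4*t + 5)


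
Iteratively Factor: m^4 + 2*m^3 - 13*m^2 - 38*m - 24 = (m + 1)*(m^3 + m^2 - 14*m - 24) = (m + 1)*(m + 2)*(m^2 - m - 12) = (m - 4)*(m + 1)*(m + 2)*(m + 3)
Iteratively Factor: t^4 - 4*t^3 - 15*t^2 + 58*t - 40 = (t - 5)*(t^3 + t^2 - 10*t + 8) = (t - 5)*(t + 4)*(t^2 - 3*t + 2) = (t - 5)*(t - 2)*(t + 4)*(t - 1)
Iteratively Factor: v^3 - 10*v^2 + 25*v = (v - 5)*(v^2 - 5*v) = (v - 5)^2*(v)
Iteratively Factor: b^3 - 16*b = (b)*(b^2 - 16) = b*(b + 4)*(b - 4)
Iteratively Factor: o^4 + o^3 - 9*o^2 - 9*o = (o - 3)*(o^3 + 4*o^2 + 3*o) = o*(o - 3)*(o^2 + 4*o + 3) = o*(o - 3)*(o + 3)*(o + 1)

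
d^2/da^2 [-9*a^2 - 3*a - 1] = -18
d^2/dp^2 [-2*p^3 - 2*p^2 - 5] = -12*p - 4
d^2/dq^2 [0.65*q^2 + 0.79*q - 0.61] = 1.30000000000000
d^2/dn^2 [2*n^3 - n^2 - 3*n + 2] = 12*n - 2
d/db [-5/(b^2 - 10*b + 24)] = 10*(b - 5)/(b^2 - 10*b + 24)^2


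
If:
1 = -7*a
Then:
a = -1/7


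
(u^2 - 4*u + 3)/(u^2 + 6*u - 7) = (u - 3)/(u + 7)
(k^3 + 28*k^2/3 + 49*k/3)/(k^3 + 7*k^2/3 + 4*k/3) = (3*k^2 + 28*k + 49)/(3*k^2 + 7*k + 4)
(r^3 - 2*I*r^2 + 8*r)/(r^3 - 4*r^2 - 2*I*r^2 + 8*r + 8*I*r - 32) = r/(r - 4)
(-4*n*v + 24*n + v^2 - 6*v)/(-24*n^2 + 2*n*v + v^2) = (v - 6)/(6*n + v)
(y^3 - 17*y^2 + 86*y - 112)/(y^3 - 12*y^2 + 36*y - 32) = (y - 7)/(y - 2)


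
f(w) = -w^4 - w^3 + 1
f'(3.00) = -135.00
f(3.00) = -107.00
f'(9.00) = -3159.00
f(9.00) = -7289.00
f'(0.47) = -1.08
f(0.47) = 0.85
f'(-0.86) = 0.33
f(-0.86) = 1.09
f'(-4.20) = 243.43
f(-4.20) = -236.08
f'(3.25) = -169.00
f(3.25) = -144.89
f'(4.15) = -337.56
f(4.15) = -367.09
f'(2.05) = -47.07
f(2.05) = -25.28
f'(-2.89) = 71.49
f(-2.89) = -44.62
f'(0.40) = -0.74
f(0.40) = 0.91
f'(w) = -4*w^3 - 3*w^2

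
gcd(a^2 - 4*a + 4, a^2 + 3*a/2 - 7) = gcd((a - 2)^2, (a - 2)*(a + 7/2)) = a - 2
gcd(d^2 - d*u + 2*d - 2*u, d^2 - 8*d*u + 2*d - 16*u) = d + 2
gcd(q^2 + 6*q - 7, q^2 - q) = q - 1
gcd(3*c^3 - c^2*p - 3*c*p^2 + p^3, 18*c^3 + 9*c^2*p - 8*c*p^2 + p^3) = -3*c^2 - 2*c*p + p^2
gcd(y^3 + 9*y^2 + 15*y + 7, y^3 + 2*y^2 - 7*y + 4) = 1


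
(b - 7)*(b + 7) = b^2 - 49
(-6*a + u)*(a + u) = -6*a^2 - 5*a*u + u^2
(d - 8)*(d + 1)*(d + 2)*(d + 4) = d^4 - d^3 - 42*d^2 - 104*d - 64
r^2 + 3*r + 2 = (r + 1)*(r + 2)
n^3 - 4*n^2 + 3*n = n*(n - 3)*(n - 1)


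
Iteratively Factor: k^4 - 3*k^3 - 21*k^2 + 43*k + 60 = (k + 1)*(k^3 - 4*k^2 - 17*k + 60) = (k - 5)*(k + 1)*(k^2 + k - 12) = (k - 5)*(k + 1)*(k + 4)*(k - 3)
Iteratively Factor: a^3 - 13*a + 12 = (a - 3)*(a^2 + 3*a - 4) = (a - 3)*(a + 4)*(a - 1)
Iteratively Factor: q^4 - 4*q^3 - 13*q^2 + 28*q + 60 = (q + 2)*(q^3 - 6*q^2 - q + 30) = (q + 2)^2*(q^2 - 8*q + 15) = (q - 5)*(q + 2)^2*(q - 3)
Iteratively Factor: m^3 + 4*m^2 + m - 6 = (m - 1)*(m^2 + 5*m + 6) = (m - 1)*(m + 3)*(m + 2)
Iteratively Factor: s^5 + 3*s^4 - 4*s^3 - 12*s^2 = (s)*(s^4 + 3*s^3 - 4*s^2 - 12*s) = s*(s - 2)*(s^3 + 5*s^2 + 6*s) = s*(s - 2)*(s + 2)*(s^2 + 3*s) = s*(s - 2)*(s + 2)*(s + 3)*(s)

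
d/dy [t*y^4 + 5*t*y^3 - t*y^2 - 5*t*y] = t*(4*y^3 + 15*y^2 - 2*y - 5)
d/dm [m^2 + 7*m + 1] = 2*m + 7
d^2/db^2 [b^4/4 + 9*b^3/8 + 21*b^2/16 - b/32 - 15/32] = 3*b^2 + 27*b/4 + 21/8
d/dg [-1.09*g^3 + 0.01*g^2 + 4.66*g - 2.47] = -3.27*g^2 + 0.02*g + 4.66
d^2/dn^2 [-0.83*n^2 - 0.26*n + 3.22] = -1.66000000000000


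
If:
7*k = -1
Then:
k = -1/7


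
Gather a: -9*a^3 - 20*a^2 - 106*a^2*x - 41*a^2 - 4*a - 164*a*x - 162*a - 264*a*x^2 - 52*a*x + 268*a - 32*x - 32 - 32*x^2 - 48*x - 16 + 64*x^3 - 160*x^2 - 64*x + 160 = -9*a^3 + a^2*(-106*x - 61) + a*(-264*x^2 - 216*x + 102) + 64*x^3 - 192*x^2 - 144*x + 112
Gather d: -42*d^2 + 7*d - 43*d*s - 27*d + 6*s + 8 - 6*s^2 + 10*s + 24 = -42*d^2 + d*(-43*s - 20) - 6*s^2 + 16*s + 32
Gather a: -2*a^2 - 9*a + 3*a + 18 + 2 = -2*a^2 - 6*a + 20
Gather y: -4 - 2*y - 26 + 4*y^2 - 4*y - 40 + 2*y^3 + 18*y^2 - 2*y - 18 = 2*y^3 + 22*y^2 - 8*y - 88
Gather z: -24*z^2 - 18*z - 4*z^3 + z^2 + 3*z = -4*z^3 - 23*z^2 - 15*z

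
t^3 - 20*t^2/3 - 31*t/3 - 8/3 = (t - 8)*(t + 1/3)*(t + 1)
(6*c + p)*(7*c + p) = 42*c^2 + 13*c*p + p^2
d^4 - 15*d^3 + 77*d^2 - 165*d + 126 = (d - 7)*(d - 3)^2*(d - 2)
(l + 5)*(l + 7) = l^2 + 12*l + 35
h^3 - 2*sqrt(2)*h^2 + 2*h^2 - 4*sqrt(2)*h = h*(h + 2)*(h - 2*sqrt(2))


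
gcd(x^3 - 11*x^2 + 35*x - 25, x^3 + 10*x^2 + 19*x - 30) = x - 1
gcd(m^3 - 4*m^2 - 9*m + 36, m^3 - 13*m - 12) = m^2 - m - 12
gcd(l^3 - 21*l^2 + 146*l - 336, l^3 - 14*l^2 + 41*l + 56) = l^2 - 15*l + 56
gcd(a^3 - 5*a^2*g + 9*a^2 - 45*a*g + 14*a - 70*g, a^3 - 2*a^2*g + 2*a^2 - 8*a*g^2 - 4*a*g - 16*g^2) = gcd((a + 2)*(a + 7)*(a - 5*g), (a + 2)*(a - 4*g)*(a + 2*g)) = a + 2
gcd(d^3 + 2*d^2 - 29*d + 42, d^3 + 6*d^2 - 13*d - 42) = d^2 + 4*d - 21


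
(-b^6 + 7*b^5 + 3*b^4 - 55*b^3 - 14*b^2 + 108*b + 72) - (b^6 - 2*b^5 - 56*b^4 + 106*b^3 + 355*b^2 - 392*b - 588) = -2*b^6 + 9*b^5 + 59*b^4 - 161*b^3 - 369*b^2 + 500*b + 660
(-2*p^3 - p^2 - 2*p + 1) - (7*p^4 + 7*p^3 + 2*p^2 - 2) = -7*p^4 - 9*p^3 - 3*p^2 - 2*p + 3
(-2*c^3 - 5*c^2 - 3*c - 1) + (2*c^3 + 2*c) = -5*c^2 - c - 1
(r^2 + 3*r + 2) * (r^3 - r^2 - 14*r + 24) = r^5 + 2*r^4 - 15*r^3 - 20*r^2 + 44*r + 48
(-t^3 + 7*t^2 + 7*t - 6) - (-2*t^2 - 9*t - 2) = -t^3 + 9*t^2 + 16*t - 4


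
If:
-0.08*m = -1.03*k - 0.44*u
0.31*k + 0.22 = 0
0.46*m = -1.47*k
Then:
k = -0.71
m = 2.27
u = 2.07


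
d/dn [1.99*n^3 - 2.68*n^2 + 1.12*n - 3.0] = 5.97*n^2 - 5.36*n + 1.12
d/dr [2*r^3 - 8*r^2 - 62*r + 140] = 6*r^2 - 16*r - 62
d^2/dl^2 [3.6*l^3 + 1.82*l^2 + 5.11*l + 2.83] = 21.6*l + 3.64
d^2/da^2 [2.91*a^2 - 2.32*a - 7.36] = 5.82000000000000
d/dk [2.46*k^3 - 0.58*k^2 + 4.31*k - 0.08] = 7.38*k^2 - 1.16*k + 4.31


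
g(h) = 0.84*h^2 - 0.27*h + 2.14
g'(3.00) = 4.77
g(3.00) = 8.89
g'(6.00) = 9.81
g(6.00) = 30.76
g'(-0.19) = -0.59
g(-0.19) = 2.22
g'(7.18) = 11.79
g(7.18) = 43.51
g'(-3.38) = -5.95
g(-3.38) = 12.65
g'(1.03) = 1.46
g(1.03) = 2.75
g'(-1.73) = -3.18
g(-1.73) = 5.12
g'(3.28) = 5.24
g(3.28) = 10.29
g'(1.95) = 3.01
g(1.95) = 4.81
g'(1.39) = 2.07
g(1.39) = 3.39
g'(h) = 1.68*h - 0.27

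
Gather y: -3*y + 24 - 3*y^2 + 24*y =-3*y^2 + 21*y + 24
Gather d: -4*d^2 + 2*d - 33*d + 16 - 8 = -4*d^2 - 31*d + 8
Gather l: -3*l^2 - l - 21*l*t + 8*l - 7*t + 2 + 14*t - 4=-3*l^2 + l*(7 - 21*t) + 7*t - 2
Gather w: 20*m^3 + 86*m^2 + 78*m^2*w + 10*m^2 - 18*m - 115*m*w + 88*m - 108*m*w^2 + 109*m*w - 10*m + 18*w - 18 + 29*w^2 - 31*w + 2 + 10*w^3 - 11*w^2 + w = 20*m^3 + 96*m^2 + 60*m + 10*w^3 + w^2*(18 - 108*m) + w*(78*m^2 - 6*m - 12) - 16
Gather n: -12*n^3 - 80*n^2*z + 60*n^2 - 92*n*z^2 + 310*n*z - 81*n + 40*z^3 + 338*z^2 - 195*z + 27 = -12*n^3 + n^2*(60 - 80*z) + n*(-92*z^2 + 310*z - 81) + 40*z^3 + 338*z^2 - 195*z + 27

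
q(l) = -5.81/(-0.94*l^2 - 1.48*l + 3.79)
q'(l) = -5.81*(1.88*l + 1.48)/(-0.94*l^2 - 1.48*l + 3.79)^2 = (-10.9228*l - 8.5988)/(0.94*l^2 + 1.48*l - 3.79)^2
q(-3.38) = 2.98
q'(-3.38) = 7.47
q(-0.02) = -1.52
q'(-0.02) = -0.57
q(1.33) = -36.58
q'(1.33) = -916.68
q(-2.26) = -2.49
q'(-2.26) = 2.95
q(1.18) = -7.91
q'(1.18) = -39.80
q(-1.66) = -1.59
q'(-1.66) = 0.71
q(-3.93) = 1.18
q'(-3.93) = 1.42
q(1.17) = -7.53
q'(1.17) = -35.90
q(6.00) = 0.15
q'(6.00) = -0.05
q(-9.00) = 0.10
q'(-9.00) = 0.03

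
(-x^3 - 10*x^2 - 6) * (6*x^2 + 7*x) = -6*x^5 - 67*x^4 - 70*x^3 - 36*x^2 - 42*x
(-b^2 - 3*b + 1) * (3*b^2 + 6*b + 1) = -3*b^4 - 15*b^3 - 16*b^2 + 3*b + 1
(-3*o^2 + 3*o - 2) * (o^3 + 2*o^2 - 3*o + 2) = -3*o^5 - 3*o^4 + 13*o^3 - 19*o^2 + 12*o - 4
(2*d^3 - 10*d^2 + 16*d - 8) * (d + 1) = 2*d^4 - 8*d^3 + 6*d^2 + 8*d - 8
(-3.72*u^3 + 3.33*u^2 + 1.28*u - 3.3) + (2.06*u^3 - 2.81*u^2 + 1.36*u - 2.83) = -1.66*u^3 + 0.52*u^2 + 2.64*u - 6.13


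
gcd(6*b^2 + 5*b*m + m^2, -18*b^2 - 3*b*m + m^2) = 3*b + m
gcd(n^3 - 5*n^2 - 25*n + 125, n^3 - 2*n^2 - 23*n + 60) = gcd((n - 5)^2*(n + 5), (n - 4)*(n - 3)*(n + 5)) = n + 5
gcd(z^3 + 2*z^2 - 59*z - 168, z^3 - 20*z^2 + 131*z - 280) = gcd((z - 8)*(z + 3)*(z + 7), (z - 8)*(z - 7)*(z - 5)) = z - 8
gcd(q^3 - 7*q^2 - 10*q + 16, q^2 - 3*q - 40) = q - 8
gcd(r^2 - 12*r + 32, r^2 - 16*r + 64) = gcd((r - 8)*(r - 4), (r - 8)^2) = r - 8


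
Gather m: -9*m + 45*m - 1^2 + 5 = 36*m + 4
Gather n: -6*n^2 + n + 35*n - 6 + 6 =-6*n^2 + 36*n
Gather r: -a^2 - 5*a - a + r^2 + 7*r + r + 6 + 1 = -a^2 - 6*a + r^2 + 8*r + 7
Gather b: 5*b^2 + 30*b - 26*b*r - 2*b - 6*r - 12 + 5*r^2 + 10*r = 5*b^2 + b*(28 - 26*r) + 5*r^2 + 4*r - 12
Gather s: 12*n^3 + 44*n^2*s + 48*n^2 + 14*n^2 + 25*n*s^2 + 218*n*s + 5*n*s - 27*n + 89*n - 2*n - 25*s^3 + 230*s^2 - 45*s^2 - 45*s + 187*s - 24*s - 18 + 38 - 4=12*n^3 + 62*n^2 + 60*n - 25*s^3 + s^2*(25*n + 185) + s*(44*n^2 + 223*n + 118) + 16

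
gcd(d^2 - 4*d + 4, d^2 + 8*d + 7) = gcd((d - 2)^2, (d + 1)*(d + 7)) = 1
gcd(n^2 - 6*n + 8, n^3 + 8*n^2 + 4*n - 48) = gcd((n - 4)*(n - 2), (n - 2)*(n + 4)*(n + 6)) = n - 2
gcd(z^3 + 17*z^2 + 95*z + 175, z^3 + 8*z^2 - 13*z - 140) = z^2 + 12*z + 35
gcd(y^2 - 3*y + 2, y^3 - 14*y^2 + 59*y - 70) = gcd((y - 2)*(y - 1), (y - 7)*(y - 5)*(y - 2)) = y - 2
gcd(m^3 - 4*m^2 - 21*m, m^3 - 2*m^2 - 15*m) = m^2 + 3*m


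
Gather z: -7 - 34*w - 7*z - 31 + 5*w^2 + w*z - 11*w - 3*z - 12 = 5*w^2 - 45*w + z*(w - 10) - 50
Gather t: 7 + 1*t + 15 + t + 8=2*t + 30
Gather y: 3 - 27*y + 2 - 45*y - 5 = -72*y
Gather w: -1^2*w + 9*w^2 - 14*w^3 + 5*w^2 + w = -14*w^3 + 14*w^2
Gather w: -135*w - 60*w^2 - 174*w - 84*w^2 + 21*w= -144*w^2 - 288*w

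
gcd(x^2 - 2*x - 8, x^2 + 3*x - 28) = x - 4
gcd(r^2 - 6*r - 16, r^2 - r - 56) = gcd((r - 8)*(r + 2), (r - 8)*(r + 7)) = r - 8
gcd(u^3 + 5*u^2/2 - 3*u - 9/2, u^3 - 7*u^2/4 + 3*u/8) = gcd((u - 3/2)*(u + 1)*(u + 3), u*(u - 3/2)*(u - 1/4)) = u - 3/2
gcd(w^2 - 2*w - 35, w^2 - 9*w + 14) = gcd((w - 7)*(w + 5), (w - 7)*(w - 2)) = w - 7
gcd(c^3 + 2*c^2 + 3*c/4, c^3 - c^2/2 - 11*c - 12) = c + 3/2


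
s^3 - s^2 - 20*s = s*(s - 5)*(s + 4)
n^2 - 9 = (n - 3)*(n + 3)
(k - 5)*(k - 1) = k^2 - 6*k + 5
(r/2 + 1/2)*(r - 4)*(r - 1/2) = r^3/2 - 7*r^2/4 - 5*r/4 + 1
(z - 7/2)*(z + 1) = z^2 - 5*z/2 - 7/2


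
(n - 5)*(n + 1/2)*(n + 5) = n^3 + n^2/2 - 25*n - 25/2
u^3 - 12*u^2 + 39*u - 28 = (u - 7)*(u - 4)*(u - 1)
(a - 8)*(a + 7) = a^2 - a - 56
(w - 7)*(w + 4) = w^2 - 3*w - 28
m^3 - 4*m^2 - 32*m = m*(m - 8)*(m + 4)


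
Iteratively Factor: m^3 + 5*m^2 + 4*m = (m)*(m^2 + 5*m + 4) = m*(m + 4)*(m + 1)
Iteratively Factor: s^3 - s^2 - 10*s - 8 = (s + 2)*(s^2 - 3*s - 4) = (s + 1)*(s + 2)*(s - 4)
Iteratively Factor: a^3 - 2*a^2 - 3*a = (a)*(a^2 - 2*a - 3) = a*(a + 1)*(a - 3)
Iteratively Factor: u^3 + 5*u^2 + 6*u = (u + 3)*(u^2 + 2*u) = (u + 2)*(u + 3)*(u)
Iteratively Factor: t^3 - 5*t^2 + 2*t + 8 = (t - 2)*(t^2 - 3*t - 4) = (t - 2)*(t + 1)*(t - 4)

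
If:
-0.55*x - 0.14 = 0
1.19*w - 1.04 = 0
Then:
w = 0.87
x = -0.25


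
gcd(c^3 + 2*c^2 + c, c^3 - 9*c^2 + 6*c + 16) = c + 1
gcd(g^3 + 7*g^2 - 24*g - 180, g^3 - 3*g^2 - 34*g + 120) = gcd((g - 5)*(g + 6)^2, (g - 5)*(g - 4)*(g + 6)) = g^2 + g - 30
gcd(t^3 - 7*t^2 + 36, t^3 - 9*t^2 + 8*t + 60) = t^2 - 4*t - 12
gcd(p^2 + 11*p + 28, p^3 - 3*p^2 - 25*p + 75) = 1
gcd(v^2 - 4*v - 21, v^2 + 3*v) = v + 3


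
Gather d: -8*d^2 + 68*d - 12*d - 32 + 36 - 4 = -8*d^2 + 56*d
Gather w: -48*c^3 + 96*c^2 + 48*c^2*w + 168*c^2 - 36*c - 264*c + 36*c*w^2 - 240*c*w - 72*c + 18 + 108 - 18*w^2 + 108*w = -48*c^3 + 264*c^2 - 372*c + w^2*(36*c - 18) + w*(48*c^2 - 240*c + 108) + 126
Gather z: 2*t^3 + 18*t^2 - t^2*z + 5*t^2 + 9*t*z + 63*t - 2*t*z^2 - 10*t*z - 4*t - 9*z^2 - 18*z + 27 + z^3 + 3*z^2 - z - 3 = 2*t^3 + 23*t^2 + 59*t + z^3 + z^2*(-2*t - 6) + z*(-t^2 - t - 19) + 24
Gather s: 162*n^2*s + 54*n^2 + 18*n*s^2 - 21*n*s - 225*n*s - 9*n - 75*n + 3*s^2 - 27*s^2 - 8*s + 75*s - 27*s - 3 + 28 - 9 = 54*n^2 - 84*n + s^2*(18*n - 24) + s*(162*n^2 - 246*n + 40) + 16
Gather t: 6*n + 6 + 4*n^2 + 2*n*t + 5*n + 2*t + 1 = 4*n^2 + 11*n + t*(2*n + 2) + 7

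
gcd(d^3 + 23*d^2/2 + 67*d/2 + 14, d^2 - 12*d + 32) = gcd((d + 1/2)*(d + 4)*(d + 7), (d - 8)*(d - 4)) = 1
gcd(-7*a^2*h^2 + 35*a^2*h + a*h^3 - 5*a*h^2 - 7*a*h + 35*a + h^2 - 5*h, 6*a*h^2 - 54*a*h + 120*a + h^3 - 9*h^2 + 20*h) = h - 5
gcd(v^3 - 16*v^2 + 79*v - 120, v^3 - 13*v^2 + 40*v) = v^2 - 13*v + 40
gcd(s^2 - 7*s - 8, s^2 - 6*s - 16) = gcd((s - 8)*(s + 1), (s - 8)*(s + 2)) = s - 8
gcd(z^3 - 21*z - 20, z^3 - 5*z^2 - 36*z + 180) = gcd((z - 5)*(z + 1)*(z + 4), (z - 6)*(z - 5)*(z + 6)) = z - 5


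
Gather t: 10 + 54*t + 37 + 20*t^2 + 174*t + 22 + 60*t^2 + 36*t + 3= 80*t^2 + 264*t + 72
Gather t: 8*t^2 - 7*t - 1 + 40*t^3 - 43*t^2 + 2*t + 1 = 40*t^3 - 35*t^2 - 5*t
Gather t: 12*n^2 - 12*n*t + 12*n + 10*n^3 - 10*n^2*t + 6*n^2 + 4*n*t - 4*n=10*n^3 + 18*n^2 + 8*n + t*(-10*n^2 - 8*n)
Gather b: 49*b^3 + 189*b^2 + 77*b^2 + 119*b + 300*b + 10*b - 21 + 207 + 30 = 49*b^3 + 266*b^2 + 429*b + 216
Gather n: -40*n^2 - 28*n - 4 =-40*n^2 - 28*n - 4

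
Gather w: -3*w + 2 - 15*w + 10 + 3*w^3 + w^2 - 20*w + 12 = 3*w^3 + w^2 - 38*w + 24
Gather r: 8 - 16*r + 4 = 12 - 16*r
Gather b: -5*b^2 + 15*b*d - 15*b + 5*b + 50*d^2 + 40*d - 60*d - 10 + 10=-5*b^2 + b*(15*d - 10) + 50*d^2 - 20*d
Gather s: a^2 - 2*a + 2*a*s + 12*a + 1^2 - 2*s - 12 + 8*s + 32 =a^2 + 10*a + s*(2*a + 6) + 21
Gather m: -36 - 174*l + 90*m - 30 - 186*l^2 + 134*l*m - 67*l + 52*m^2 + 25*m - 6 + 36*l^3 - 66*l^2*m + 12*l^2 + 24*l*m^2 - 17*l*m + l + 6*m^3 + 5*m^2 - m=36*l^3 - 174*l^2 - 240*l + 6*m^3 + m^2*(24*l + 57) + m*(-66*l^2 + 117*l + 114) - 72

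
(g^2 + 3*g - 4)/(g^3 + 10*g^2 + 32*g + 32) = (g - 1)/(g^2 + 6*g + 8)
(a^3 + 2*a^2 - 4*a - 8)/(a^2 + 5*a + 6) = (a^2 - 4)/(a + 3)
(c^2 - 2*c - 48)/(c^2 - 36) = (c - 8)/(c - 6)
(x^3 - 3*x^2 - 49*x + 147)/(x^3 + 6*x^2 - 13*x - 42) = (x - 7)/(x + 2)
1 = 1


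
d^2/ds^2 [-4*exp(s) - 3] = -4*exp(s)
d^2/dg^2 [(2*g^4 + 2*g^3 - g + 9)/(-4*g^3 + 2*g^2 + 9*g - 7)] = 12*(-16*g^6 - 18*g^5 - 159*g^4 + 239*g^3 + 81*g^2 + 3*g - 132)/(64*g^9 - 96*g^8 - 384*g^7 + 760*g^6 + 528*g^5 - 1914*g^4 + 615*g^3 + 1407*g^2 - 1323*g + 343)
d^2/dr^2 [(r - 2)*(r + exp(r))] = r*exp(r) + 2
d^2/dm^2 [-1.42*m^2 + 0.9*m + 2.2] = -2.84000000000000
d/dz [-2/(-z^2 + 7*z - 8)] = 2*(7 - 2*z)/(z^2 - 7*z + 8)^2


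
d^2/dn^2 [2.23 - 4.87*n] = 0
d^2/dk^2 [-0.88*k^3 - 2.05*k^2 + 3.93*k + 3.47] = -5.28*k - 4.1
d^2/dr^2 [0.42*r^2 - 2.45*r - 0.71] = 0.840000000000000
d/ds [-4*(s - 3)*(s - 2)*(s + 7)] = -12*s^2 - 16*s + 116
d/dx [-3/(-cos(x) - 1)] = 3*sin(x)/(cos(x) + 1)^2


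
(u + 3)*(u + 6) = u^2 + 9*u + 18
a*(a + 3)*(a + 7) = a^3 + 10*a^2 + 21*a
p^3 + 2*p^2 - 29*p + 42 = (p - 3)*(p - 2)*(p + 7)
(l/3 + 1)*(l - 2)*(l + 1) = l^3/3 + 2*l^2/3 - 5*l/3 - 2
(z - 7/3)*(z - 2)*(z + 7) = z^3 + 8*z^2/3 - 77*z/3 + 98/3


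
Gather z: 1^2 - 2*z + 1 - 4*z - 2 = -6*z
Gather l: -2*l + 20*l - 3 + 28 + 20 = 18*l + 45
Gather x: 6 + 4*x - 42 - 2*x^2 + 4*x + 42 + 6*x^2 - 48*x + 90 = 4*x^2 - 40*x + 96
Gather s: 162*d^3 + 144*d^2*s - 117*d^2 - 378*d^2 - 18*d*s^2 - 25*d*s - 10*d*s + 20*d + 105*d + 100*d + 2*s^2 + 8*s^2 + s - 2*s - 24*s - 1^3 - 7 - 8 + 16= 162*d^3 - 495*d^2 + 225*d + s^2*(10 - 18*d) + s*(144*d^2 - 35*d - 25)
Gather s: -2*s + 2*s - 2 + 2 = 0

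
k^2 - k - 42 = (k - 7)*(k + 6)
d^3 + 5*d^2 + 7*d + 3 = (d + 1)^2*(d + 3)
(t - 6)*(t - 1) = t^2 - 7*t + 6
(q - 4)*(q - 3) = q^2 - 7*q + 12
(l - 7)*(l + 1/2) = l^2 - 13*l/2 - 7/2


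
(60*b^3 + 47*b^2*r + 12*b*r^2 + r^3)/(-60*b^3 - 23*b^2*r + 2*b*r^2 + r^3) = (5*b + r)/(-5*b + r)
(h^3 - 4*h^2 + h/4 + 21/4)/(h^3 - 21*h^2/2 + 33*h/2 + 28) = (h - 3/2)/(h - 8)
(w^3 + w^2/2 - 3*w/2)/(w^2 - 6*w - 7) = w*(-2*w^2 - w + 3)/(2*(-w^2 + 6*w + 7))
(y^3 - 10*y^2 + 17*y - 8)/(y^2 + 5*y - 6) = (y^2 - 9*y + 8)/(y + 6)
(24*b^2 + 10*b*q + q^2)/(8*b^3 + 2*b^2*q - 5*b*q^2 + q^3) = (24*b^2 + 10*b*q + q^2)/(8*b^3 + 2*b^2*q - 5*b*q^2 + q^3)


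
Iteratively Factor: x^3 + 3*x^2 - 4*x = (x + 4)*(x^2 - x) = x*(x + 4)*(x - 1)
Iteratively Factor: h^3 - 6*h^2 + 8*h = (h - 4)*(h^2 - 2*h) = (h - 4)*(h - 2)*(h)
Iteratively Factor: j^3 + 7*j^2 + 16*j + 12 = (j + 2)*(j^2 + 5*j + 6) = (j + 2)^2*(j + 3)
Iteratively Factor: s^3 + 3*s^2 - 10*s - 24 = (s + 2)*(s^2 + s - 12) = (s - 3)*(s + 2)*(s + 4)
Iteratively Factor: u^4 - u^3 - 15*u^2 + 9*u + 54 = (u + 3)*(u^3 - 4*u^2 - 3*u + 18) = (u - 3)*(u + 3)*(u^2 - u - 6) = (u - 3)^2*(u + 3)*(u + 2)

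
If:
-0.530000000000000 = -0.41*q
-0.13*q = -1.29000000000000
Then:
No Solution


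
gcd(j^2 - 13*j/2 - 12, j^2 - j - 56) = j - 8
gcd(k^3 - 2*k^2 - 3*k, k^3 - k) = k^2 + k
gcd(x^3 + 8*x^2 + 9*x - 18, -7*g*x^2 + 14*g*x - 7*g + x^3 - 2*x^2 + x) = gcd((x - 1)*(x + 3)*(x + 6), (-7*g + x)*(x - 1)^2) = x - 1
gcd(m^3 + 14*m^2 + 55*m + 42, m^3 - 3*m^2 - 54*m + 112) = m + 7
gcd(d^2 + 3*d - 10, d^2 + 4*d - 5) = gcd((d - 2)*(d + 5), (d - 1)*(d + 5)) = d + 5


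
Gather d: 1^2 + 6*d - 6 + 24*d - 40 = 30*d - 45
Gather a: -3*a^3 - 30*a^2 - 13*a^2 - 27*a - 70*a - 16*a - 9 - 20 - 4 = -3*a^3 - 43*a^2 - 113*a - 33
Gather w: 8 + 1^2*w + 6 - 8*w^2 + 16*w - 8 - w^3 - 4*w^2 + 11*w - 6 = -w^3 - 12*w^2 + 28*w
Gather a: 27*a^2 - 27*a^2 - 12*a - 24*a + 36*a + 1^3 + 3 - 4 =0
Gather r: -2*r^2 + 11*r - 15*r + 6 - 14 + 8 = -2*r^2 - 4*r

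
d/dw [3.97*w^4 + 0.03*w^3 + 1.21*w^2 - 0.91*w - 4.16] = 15.88*w^3 + 0.09*w^2 + 2.42*w - 0.91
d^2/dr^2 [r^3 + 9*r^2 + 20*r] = 6*r + 18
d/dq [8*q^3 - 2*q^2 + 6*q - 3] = 24*q^2 - 4*q + 6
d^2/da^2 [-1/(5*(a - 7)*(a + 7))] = 2*(-3*a^2 - 49)/(5*(a^6 - 147*a^4 + 7203*a^2 - 117649))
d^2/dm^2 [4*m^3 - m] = 24*m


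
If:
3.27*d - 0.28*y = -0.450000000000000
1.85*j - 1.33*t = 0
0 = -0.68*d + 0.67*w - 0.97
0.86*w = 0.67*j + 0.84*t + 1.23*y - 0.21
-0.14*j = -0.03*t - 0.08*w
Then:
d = -0.18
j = 1.03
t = 1.43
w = 1.27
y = -0.48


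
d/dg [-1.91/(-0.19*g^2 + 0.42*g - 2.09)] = (0.8022 - 0.7258*g)/(0.19*g^2 - 0.42*g + 2.09)^2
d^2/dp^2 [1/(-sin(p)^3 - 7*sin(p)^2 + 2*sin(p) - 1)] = (9*sin(p)^6 + 77*sin(p)^5 + 180*sin(p)^4 - 163*sin(p)^3 - 306*sin(p)^2 + 92*sin(p) + 6)/(sin(p)^3 + 7*sin(p)^2 - 2*sin(p) + 1)^3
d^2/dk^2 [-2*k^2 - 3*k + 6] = -4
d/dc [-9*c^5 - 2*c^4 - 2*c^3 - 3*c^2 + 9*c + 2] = -45*c^4 - 8*c^3 - 6*c^2 - 6*c + 9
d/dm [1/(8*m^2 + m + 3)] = (-16*m - 1)/(8*m^2 + m + 3)^2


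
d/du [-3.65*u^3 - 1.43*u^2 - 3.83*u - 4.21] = -10.95*u^2 - 2.86*u - 3.83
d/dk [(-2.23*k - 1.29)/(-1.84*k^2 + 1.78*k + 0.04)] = (-4.1032*k^2 - 4.7472*k + 2.207)/(3.3856*k^4 - 6.5504*k^3 + 3.0212*k^2 + 0.1424*k + 0.0016)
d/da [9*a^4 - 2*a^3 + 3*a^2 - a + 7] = 36*a^3 - 6*a^2 + 6*a - 1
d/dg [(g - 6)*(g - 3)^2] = 3*(g - 5)*(g - 3)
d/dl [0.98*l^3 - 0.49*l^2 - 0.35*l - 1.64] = 2.94*l^2 - 0.98*l - 0.35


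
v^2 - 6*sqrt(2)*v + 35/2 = (v - 7*sqrt(2)/2)*(v - 5*sqrt(2)/2)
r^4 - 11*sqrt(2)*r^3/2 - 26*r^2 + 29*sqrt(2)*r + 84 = (r - 7*sqrt(2))*(r - 3*sqrt(2)/2)*(r + sqrt(2))*(r + 2*sqrt(2))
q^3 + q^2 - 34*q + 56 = (q - 4)*(q - 2)*(q + 7)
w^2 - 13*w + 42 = (w - 7)*(w - 6)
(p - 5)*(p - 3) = p^2 - 8*p + 15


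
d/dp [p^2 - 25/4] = 2*p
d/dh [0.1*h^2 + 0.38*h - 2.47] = 0.2*h + 0.38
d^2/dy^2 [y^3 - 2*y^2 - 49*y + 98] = 6*y - 4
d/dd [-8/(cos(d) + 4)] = -8*sin(d)/(cos(d) + 4)^2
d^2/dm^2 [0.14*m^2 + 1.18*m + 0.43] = 0.280000000000000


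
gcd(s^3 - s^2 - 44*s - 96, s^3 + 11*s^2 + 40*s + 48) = s^2 + 7*s + 12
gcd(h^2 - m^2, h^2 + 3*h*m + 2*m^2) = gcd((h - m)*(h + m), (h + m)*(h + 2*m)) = h + m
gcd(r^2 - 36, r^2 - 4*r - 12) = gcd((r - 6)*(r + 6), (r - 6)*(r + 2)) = r - 6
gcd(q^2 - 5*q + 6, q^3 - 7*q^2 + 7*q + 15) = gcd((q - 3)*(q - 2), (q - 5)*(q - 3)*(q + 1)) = q - 3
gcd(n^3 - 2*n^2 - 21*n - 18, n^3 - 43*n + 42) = n - 6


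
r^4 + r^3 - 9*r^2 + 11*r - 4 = (r - 1)^3*(r + 4)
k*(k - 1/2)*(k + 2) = k^3 + 3*k^2/2 - k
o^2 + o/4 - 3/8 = (o - 1/2)*(o + 3/4)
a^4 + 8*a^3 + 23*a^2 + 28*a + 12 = (a + 1)*(a + 2)^2*(a + 3)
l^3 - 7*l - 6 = (l - 3)*(l + 1)*(l + 2)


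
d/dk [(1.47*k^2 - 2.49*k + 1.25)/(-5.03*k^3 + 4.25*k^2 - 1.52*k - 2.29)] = (7.3941*k^4 - 25.0494*k^3 + 27.2106*k^2 - 17.3576*k + 7.6021)/(25.3009*k^6 - 42.755*k^5 + 33.3537*k^4 + 10.1174*k^3 - 17.1546*k^2 + 6.9616*k + 5.2441)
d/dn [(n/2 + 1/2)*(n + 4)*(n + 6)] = 3*n^2/2 + 11*n + 17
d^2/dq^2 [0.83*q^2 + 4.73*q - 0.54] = 1.66000000000000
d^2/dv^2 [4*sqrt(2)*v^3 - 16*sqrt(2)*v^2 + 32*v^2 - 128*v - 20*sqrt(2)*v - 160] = 24*sqrt(2)*v - 32*sqrt(2) + 64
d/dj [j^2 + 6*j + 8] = 2*j + 6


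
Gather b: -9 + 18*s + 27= 18*s + 18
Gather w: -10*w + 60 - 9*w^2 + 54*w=-9*w^2 + 44*w + 60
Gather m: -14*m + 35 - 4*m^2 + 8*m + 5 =-4*m^2 - 6*m + 40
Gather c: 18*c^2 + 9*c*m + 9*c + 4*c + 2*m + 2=18*c^2 + c*(9*m + 13) + 2*m + 2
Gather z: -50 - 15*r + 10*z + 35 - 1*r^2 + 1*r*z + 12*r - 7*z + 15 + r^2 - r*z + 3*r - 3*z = 0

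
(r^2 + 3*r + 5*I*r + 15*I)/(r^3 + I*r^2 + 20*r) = (r + 3)/(r*(r - 4*I))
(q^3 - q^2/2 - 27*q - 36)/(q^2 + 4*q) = q - 9/2 - 9/q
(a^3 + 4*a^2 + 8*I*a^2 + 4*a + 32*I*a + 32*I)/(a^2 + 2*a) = a + 2 + 8*I + 16*I/a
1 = 1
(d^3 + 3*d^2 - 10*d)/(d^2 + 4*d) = (d^2 + 3*d - 10)/(d + 4)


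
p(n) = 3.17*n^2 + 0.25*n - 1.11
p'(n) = 6.34*n + 0.25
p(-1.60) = 6.61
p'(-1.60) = -9.89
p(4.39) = 61.08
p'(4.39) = 28.08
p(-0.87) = 1.07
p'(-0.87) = -5.27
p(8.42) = 225.74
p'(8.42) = 53.63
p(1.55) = 6.89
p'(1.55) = 10.08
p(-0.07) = -1.11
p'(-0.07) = -0.19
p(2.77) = 23.91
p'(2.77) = 17.81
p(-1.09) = 2.38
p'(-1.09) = -6.66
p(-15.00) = 708.39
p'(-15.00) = -94.85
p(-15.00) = 708.39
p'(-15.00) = -94.85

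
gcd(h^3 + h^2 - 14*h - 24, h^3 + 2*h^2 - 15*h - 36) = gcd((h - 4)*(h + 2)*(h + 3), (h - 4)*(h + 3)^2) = h^2 - h - 12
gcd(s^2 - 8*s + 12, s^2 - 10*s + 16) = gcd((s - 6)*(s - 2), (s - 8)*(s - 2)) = s - 2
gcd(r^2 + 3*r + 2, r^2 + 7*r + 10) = r + 2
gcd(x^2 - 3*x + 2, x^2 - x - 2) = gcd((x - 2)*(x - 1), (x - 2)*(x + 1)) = x - 2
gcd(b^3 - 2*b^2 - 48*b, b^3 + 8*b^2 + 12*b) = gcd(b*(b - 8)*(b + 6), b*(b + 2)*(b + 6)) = b^2 + 6*b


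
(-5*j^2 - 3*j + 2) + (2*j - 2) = -5*j^2 - j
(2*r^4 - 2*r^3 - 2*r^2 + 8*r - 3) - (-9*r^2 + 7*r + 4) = 2*r^4 - 2*r^3 + 7*r^2 + r - 7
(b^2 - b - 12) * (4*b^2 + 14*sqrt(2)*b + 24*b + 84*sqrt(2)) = 4*b^4 + 14*sqrt(2)*b^3 + 20*b^3 - 72*b^2 + 70*sqrt(2)*b^2 - 252*sqrt(2)*b - 288*b - 1008*sqrt(2)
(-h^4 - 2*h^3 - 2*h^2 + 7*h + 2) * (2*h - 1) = -2*h^5 - 3*h^4 - 2*h^3 + 16*h^2 - 3*h - 2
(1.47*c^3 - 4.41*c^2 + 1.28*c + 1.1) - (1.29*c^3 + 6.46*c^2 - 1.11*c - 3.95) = 0.18*c^3 - 10.87*c^2 + 2.39*c + 5.05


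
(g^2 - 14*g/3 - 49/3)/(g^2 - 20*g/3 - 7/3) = (3*g + 7)/(3*g + 1)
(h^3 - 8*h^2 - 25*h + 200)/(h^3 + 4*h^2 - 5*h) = (h^2 - 13*h + 40)/(h*(h - 1))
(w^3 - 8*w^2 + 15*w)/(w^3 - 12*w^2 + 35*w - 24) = w*(w - 5)/(w^2 - 9*w + 8)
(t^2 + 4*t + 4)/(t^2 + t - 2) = (t + 2)/(t - 1)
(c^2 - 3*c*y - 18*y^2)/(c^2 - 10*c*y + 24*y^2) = (-c - 3*y)/(-c + 4*y)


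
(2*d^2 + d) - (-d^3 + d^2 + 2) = d^3 + d^2 + d - 2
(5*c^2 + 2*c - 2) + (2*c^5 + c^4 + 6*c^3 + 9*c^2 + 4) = 2*c^5 + c^4 + 6*c^3 + 14*c^2 + 2*c + 2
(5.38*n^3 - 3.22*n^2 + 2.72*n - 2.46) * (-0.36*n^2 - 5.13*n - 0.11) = -1.9368*n^5 - 26.4402*n^4 + 14.9476*n^3 - 12.7138*n^2 + 12.3206*n + 0.2706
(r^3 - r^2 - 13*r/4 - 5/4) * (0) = 0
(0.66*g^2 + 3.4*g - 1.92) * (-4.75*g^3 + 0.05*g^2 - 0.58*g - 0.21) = -3.135*g^5 - 16.117*g^4 + 8.9072*g^3 - 2.2066*g^2 + 0.3996*g + 0.4032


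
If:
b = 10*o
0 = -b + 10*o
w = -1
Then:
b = 10*o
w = -1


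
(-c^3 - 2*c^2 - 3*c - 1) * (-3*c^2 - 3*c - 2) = 3*c^5 + 9*c^4 + 17*c^3 + 16*c^2 + 9*c + 2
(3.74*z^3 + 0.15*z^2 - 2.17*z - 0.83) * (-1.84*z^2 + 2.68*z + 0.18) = -6.8816*z^5 + 9.7472*z^4 + 5.068*z^3 - 4.2614*z^2 - 2.615*z - 0.1494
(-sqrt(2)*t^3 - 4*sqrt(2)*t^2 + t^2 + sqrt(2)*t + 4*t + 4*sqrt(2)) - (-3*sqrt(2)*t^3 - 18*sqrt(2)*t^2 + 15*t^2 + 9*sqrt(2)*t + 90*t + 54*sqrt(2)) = 2*sqrt(2)*t^3 - 14*t^2 + 14*sqrt(2)*t^2 - 86*t - 8*sqrt(2)*t - 50*sqrt(2)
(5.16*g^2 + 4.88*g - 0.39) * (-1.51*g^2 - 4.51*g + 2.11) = -7.7916*g^4 - 30.6404*g^3 - 10.5323*g^2 + 12.0557*g - 0.8229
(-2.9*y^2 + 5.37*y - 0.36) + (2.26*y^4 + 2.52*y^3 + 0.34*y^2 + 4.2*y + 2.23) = 2.26*y^4 + 2.52*y^3 - 2.56*y^2 + 9.57*y + 1.87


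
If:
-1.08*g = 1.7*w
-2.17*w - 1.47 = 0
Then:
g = 1.07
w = -0.68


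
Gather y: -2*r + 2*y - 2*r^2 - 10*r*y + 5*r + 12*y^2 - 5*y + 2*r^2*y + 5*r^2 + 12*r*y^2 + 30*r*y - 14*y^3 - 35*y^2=3*r^2 + 3*r - 14*y^3 + y^2*(12*r - 23) + y*(2*r^2 + 20*r - 3)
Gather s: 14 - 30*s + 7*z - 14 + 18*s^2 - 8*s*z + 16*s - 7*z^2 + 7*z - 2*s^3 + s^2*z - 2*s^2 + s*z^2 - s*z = -2*s^3 + s^2*(z + 16) + s*(z^2 - 9*z - 14) - 7*z^2 + 14*z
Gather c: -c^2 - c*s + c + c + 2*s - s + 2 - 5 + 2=-c^2 + c*(2 - s) + s - 1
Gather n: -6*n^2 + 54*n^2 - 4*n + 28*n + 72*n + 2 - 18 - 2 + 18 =48*n^2 + 96*n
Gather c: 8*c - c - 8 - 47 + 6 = 7*c - 49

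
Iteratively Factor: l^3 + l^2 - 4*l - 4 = (l - 2)*(l^2 + 3*l + 2) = (l - 2)*(l + 1)*(l + 2)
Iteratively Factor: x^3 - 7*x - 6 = (x - 3)*(x^2 + 3*x + 2) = (x - 3)*(x + 1)*(x + 2)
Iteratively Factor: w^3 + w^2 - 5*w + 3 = (w + 3)*(w^2 - 2*w + 1) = (w - 1)*(w + 3)*(w - 1)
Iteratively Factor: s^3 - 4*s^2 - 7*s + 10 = (s - 5)*(s^2 + s - 2) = (s - 5)*(s - 1)*(s + 2)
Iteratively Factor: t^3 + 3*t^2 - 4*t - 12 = (t + 2)*(t^2 + t - 6) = (t - 2)*(t + 2)*(t + 3)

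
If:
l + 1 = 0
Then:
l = -1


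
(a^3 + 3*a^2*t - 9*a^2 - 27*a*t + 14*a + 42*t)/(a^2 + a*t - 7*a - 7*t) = (a^2 + 3*a*t - 2*a - 6*t)/(a + t)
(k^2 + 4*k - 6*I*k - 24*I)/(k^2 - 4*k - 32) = (k - 6*I)/(k - 8)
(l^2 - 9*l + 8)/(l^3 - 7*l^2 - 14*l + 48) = (l - 1)/(l^2 + l - 6)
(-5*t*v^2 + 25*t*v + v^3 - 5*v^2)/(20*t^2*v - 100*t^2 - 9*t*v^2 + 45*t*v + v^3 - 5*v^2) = -v/(4*t - v)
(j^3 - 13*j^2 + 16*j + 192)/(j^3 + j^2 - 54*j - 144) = (j - 8)/(j + 6)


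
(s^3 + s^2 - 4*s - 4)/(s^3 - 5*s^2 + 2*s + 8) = (s + 2)/(s - 4)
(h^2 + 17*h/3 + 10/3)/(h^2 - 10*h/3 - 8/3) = (h + 5)/(h - 4)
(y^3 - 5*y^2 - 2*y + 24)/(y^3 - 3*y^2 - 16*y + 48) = (y + 2)/(y + 4)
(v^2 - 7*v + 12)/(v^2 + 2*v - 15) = (v - 4)/(v + 5)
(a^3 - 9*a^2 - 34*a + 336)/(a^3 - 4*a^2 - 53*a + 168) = (a^2 - a - 42)/(a^2 + 4*a - 21)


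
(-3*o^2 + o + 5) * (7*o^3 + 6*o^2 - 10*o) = -21*o^5 - 11*o^4 + 71*o^3 + 20*o^2 - 50*o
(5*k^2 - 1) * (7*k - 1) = 35*k^3 - 5*k^2 - 7*k + 1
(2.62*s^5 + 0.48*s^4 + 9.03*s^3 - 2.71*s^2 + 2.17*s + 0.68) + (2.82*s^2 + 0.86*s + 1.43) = 2.62*s^5 + 0.48*s^4 + 9.03*s^3 + 0.11*s^2 + 3.03*s + 2.11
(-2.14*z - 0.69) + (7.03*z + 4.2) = 4.89*z + 3.51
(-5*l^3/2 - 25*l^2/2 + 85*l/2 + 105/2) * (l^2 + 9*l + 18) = -5*l^5/2 - 35*l^4 - 115*l^3 + 210*l^2 + 2475*l/2 + 945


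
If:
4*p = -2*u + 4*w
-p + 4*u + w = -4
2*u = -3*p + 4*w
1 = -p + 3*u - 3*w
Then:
No Solution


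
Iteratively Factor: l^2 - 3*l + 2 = (l - 2)*(l - 1)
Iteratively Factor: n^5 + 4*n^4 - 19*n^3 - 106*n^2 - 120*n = (n + 3)*(n^4 + n^3 - 22*n^2 - 40*n) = (n + 3)*(n + 4)*(n^3 - 3*n^2 - 10*n) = n*(n + 3)*(n + 4)*(n^2 - 3*n - 10) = n*(n - 5)*(n + 3)*(n + 4)*(n + 2)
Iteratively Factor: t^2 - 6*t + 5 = (t - 1)*(t - 5)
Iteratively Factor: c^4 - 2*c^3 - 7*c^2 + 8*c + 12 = (c - 3)*(c^3 + c^2 - 4*c - 4) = (c - 3)*(c + 2)*(c^2 - c - 2) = (c - 3)*(c - 2)*(c + 2)*(c + 1)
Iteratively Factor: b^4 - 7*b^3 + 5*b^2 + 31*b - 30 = (b - 1)*(b^3 - 6*b^2 - b + 30) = (b - 3)*(b - 1)*(b^2 - 3*b - 10) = (b - 3)*(b - 1)*(b + 2)*(b - 5)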